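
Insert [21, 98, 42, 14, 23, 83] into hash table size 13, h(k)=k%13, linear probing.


Insert 21: h=8 -> slot 8
Insert 98: h=7 -> slot 7
Insert 42: h=3 -> slot 3
Insert 14: h=1 -> slot 1
Insert 23: h=10 -> slot 10
Insert 83: h=5 -> slot 5

Table: [None, 14, None, 42, None, 83, None, 98, 21, None, 23, None, None]


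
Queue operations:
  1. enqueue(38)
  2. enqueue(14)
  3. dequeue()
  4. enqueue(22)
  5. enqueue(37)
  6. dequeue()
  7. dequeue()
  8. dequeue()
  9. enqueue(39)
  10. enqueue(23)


enqueue(38) -> [38]
enqueue(14) -> [38, 14]
dequeue()->38, [14]
enqueue(22) -> [14, 22]
enqueue(37) -> [14, 22, 37]
dequeue()->14, [22, 37]
dequeue()->22, [37]
dequeue()->37, []
enqueue(39) -> [39]
enqueue(23) -> [39, 23]

Final queue: [39, 23]


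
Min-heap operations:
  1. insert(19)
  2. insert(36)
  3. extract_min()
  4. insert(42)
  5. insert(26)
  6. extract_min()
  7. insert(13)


insert(19) -> [19]
insert(36) -> [19, 36]
extract_min()->19, [36]
insert(42) -> [36, 42]
insert(26) -> [26, 42, 36]
extract_min()->26, [36, 42]
insert(13) -> [13, 42, 36]

Final heap: [13, 42, 36]


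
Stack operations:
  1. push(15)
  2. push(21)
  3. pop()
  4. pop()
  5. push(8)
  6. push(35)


push(15) -> [15]
push(21) -> [15, 21]
pop()->21, [15]
pop()->15, []
push(8) -> [8]
push(35) -> [8, 35]

Final stack: [8, 35]


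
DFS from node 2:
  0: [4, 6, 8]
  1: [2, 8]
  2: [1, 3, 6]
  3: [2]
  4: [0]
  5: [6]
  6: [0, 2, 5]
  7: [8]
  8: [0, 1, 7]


Visit 2, push [6, 3, 1]
Visit 1, push [8]
Visit 8, push [7, 0]
Visit 0, push [6, 4]
Visit 4, push []
Visit 6, push [5]
Visit 5, push []
Visit 7, push []
Visit 3, push []

DFS order: [2, 1, 8, 0, 4, 6, 5, 7, 3]


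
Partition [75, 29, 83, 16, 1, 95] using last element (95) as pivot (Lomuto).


Pivot: 95
  75 <= 95: advance i (no swap)
  29 <= 95: advance i (no swap)
  83 <= 95: advance i (no swap)
  16 <= 95: advance i (no swap)
  1 <= 95: advance i (no swap)
Place pivot at 5: [75, 29, 83, 16, 1, 95]

Partitioned: [75, 29, 83, 16, 1, 95]


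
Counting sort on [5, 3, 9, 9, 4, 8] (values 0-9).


Input: [5, 3, 9, 9, 4, 8]
Counts: [0, 0, 0, 1, 1, 1, 0, 0, 1, 2]

Sorted: [3, 4, 5, 8, 9, 9]


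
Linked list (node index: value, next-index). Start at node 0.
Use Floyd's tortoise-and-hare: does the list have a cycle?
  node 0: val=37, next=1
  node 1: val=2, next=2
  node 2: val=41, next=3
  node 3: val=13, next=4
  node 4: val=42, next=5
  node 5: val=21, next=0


Floyd's tortoise (slow, +1) and hare (fast, +2):
  init: slow=0, fast=0
  step 1: slow=1, fast=2
  step 2: slow=2, fast=4
  step 3: slow=3, fast=0
  step 4: slow=4, fast=2
  step 5: slow=5, fast=4
  step 6: slow=0, fast=0
  slow == fast at node 0: cycle detected

Cycle: yes


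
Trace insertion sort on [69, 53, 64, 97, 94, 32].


Initial: [69, 53, 64, 97, 94, 32]
Insert 53: [53, 69, 64, 97, 94, 32]
Insert 64: [53, 64, 69, 97, 94, 32]
Insert 97: [53, 64, 69, 97, 94, 32]
Insert 94: [53, 64, 69, 94, 97, 32]
Insert 32: [32, 53, 64, 69, 94, 97]

Sorted: [32, 53, 64, 69, 94, 97]


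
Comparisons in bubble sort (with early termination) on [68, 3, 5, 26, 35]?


Algorithm: bubble sort (with early termination)
Input: [68, 3, 5, 26, 35]
Sorted: [3, 5, 26, 35, 68]

7


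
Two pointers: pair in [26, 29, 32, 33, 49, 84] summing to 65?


lo=0(26)+hi=5(84)=110
lo=0(26)+hi=4(49)=75
lo=0(26)+hi=3(33)=59
lo=1(29)+hi=3(33)=62
lo=2(32)+hi=3(33)=65

Yes: 32+33=65


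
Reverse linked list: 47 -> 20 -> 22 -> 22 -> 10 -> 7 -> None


Step 1: curr=47, set curr.next=prev(None) | reversed so far: 47
Step 2: curr=20, set curr.next=prev(47) | reversed so far: 20 -> 47
Step 3: curr=22, set curr.next=prev(20) | reversed so far: 22 -> 20 -> 47
Step 4: curr=22, set curr.next=prev(22) | reversed so far: 22 -> 22 -> 20 -> 47
Step 5: curr=10, set curr.next=prev(22) | reversed so far: 10 -> 22 -> 22 -> 20 -> 47
Step 6: curr=7, set curr.next=prev(10) | reversed so far: 7 -> 10 -> 22 -> 22 -> 20 -> 47

7 -> 10 -> 22 -> 22 -> 20 -> 47 -> None


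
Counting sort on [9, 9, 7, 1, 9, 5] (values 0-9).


Input: [9, 9, 7, 1, 9, 5]
Counts: [0, 1, 0, 0, 0, 1, 0, 1, 0, 3]

Sorted: [1, 5, 7, 9, 9, 9]


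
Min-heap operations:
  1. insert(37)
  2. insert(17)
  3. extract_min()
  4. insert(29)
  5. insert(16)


insert(37) -> [37]
insert(17) -> [17, 37]
extract_min()->17, [37]
insert(29) -> [29, 37]
insert(16) -> [16, 37, 29]

Final heap: [16, 37, 29]


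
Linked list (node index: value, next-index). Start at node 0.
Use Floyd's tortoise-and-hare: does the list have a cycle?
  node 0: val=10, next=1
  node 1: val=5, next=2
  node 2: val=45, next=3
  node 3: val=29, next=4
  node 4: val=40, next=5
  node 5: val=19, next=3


Floyd's tortoise (slow, +1) and hare (fast, +2):
  init: slow=0, fast=0
  step 1: slow=1, fast=2
  step 2: slow=2, fast=4
  step 3: slow=3, fast=3
  slow == fast at node 3: cycle detected

Cycle: yes


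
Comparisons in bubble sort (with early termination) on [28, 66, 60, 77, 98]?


Algorithm: bubble sort (with early termination)
Input: [28, 66, 60, 77, 98]
Sorted: [28, 60, 66, 77, 98]

7


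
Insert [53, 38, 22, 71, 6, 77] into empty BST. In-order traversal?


Insert 53: root
Insert 38: L from 53
Insert 22: L from 53 -> L from 38
Insert 71: R from 53
Insert 6: L from 53 -> L from 38 -> L from 22
Insert 77: R from 53 -> R from 71

In-order: [6, 22, 38, 53, 71, 77]


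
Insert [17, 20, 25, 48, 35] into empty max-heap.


Insert 17: [17]
Insert 20: [20, 17]
Insert 25: [25, 17, 20]
Insert 48: [48, 25, 20, 17]
Insert 35: [48, 35, 20, 17, 25]

Final heap: [48, 35, 20, 17, 25]


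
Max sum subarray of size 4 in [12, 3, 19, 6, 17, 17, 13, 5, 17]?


[0:4]: 40
[1:5]: 45
[2:6]: 59
[3:7]: 53
[4:8]: 52
[5:9]: 52

Max: 59 at [2:6]


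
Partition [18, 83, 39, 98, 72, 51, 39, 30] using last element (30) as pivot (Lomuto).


Pivot: 30
  18 <= 30: advance i (no swap)
Place pivot at 1: [18, 30, 39, 98, 72, 51, 39, 83]

Partitioned: [18, 30, 39, 98, 72, 51, 39, 83]


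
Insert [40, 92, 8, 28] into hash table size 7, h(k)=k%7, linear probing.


Insert 40: h=5 -> slot 5
Insert 92: h=1 -> slot 1
Insert 8: h=1, 1 probes -> slot 2
Insert 28: h=0 -> slot 0

Table: [28, 92, 8, None, None, 40, None]


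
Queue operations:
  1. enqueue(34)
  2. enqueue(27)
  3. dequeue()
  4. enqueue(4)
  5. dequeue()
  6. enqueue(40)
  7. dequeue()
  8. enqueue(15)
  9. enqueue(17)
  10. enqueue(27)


enqueue(34) -> [34]
enqueue(27) -> [34, 27]
dequeue()->34, [27]
enqueue(4) -> [27, 4]
dequeue()->27, [4]
enqueue(40) -> [4, 40]
dequeue()->4, [40]
enqueue(15) -> [40, 15]
enqueue(17) -> [40, 15, 17]
enqueue(27) -> [40, 15, 17, 27]

Final queue: [40, 15, 17, 27]


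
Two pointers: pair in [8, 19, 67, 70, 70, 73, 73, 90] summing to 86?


lo=0(8)+hi=7(90)=98
lo=0(8)+hi=6(73)=81
lo=1(19)+hi=6(73)=92
lo=1(19)+hi=5(73)=92
lo=1(19)+hi=4(70)=89
lo=1(19)+hi=3(70)=89
lo=1(19)+hi=2(67)=86

Yes: 19+67=86


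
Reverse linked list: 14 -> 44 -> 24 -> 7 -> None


Step 1: curr=14, set curr.next=prev(None) | reversed so far: 14
Step 2: curr=44, set curr.next=prev(14) | reversed so far: 44 -> 14
Step 3: curr=24, set curr.next=prev(44) | reversed so far: 24 -> 44 -> 14
Step 4: curr=7, set curr.next=prev(24) | reversed so far: 7 -> 24 -> 44 -> 14

7 -> 24 -> 44 -> 14 -> None


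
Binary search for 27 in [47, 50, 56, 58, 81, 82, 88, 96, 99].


Step 1: lo=0, hi=8, mid=4, val=81
Step 2: lo=0, hi=3, mid=1, val=50
Step 3: lo=0, hi=0, mid=0, val=47

Not found


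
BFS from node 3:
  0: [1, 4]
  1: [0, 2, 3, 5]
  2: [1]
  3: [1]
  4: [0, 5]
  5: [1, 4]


Visit 3, enqueue [1]
Visit 1, enqueue [0, 2, 5]
Visit 0, enqueue [4]
Visit 2, enqueue []
Visit 5, enqueue []
Visit 4, enqueue []

BFS order: [3, 1, 0, 2, 5, 4]


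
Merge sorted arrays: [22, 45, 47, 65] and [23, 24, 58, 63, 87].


Take 22 from A
Take 23 from B
Take 24 from B
Take 45 from A
Take 47 from A
Take 58 from B
Take 63 from B
Take 65 from A

Merged: [22, 23, 24, 45, 47, 58, 63, 65, 87]


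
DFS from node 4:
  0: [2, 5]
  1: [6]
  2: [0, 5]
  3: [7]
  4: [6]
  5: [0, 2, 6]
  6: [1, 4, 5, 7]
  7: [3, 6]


Visit 4, push [6]
Visit 6, push [7, 5, 1]
Visit 1, push []
Visit 5, push [2, 0]
Visit 0, push [2]
Visit 2, push []
Visit 7, push [3]
Visit 3, push []

DFS order: [4, 6, 1, 5, 0, 2, 7, 3]


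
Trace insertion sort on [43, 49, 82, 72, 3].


Initial: [43, 49, 82, 72, 3]
Insert 49: [43, 49, 82, 72, 3]
Insert 82: [43, 49, 82, 72, 3]
Insert 72: [43, 49, 72, 82, 3]
Insert 3: [3, 43, 49, 72, 82]

Sorted: [3, 43, 49, 72, 82]


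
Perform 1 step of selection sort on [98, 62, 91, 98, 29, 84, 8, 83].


Initial: [98, 62, 91, 98, 29, 84, 8, 83]
Step 1: min=8 at 6
  Swap: [8, 62, 91, 98, 29, 84, 98, 83]

After 1 step: [8, 62, 91, 98, 29, 84, 98, 83]


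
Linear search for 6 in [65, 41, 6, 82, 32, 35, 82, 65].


i=0: 65!=6
i=1: 41!=6
i=2: 6==6 found!

Found at 2, 3 comps


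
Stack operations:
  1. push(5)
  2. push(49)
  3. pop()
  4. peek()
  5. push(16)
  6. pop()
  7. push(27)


push(5) -> [5]
push(49) -> [5, 49]
pop()->49, [5]
peek()->5
push(16) -> [5, 16]
pop()->16, [5]
push(27) -> [5, 27]

Final stack: [5, 27]


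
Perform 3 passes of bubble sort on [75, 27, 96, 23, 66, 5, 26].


Initial: [75, 27, 96, 23, 66, 5, 26]
Pass 1: [27, 75, 23, 66, 5, 26, 96] (5 swaps)
Pass 2: [27, 23, 66, 5, 26, 75, 96] (4 swaps)
Pass 3: [23, 27, 5, 26, 66, 75, 96] (3 swaps)

After 3 passes: [23, 27, 5, 26, 66, 75, 96]


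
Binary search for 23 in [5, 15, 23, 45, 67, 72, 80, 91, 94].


Step 1: lo=0, hi=8, mid=4, val=67
Step 2: lo=0, hi=3, mid=1, val=15
Step 3: lo=2, hi=3, mid=2, val=23

Found at index 2


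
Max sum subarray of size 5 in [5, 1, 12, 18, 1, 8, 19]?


[0:5]: 37
[1:6]: 40
[2:7]: 58

Max: 58 at [2:7]


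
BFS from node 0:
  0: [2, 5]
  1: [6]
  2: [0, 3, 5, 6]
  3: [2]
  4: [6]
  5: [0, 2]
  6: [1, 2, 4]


Visit 0, enqueue [2, 5]
Visit 2, enqueue [3, 6]
Visit 5, enqueue []
Visit 3, enqueue []
Visit 6, enqueue [1, 4]
Visit 1, enqueue []
Visit 4, enqueue []

BFS order: [0, 2, 5, 3, 6, 1, 4]


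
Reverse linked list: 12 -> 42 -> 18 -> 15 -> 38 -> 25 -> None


Step 1: curr=12, set curr.next=prev(None) | reversed so far: 12
Step 2: curr=42, set curr.next=prev(12) | reversed so far: 42 -> 12
Step 3: curr=18, set curr.next=prev(42) | reversed so far: 18 -> 42 -> 12
Step 4: curr=15, set curr.next=prev(18) | reversed so far: 15 -> 18 -> 42 -> 12
Step 5: curr=38, set curr.next=prev(15) | reversed so far: 38 -> 15 -> 18 -> 42 -> 12
Step 6: curr=25, set curr.next=prev(38) | reversed so far: 25 -> 38 -> 15 -> 18 -> 42 -> 12

25 -> 38 -> 15 -> 18 -> 42 -> 12 -> None


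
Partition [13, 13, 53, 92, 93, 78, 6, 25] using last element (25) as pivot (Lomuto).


Pivot: 25
  13 <= 25: advance i (no swap)
  13 <= 25: advance i (no swap)
  6 <= 25: swap -> [13, 13, 6, 92, 93, 78, 53, 25]
Place pivot at 3: [13, 13, 6, 25, 93, 78, 53, 92]

Partitioned: [13, 13, 6, 25, 93, 78, 53, 92]


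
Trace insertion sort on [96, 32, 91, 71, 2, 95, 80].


Initial: [96, 32, 91, 71, 2, 95, 80]
Insert 32: [32, 96, 91, 71, 2, 95, 80]
Insert 91: [32, 91, 96, 71, 2, 95, 80]
Insert 71: [32, 71, 91, 96, 2, 95, 80]
Insert 2: [2, 32, 71, 91, 96, 95, 80]
Insert 95: [2, 32, 71, 91, 95, 96, 80]
Insert 80: [2, 32, 71, 80, 91, 95, 96]

Sorted: [2, 32, 71, 80, 91, 95, 96]


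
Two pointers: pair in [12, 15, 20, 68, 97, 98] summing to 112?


lo=0(12)+hi=5(98)=110
lo=1(15)+hi=5(98)=113
lo=1(15)+hi=4(97)=112

Yes: 15+97=112


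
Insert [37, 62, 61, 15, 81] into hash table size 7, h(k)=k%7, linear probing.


Insert 37: h=2 -> slot 2
Insert 62: h=6 -> slot 6
Insert 61: h=5 -> slot 5
Insert 15: h=1 -> slot 1
Insert 81: h=4 -> slot 4

Table: [None, 15, 37, None, 81, 61, 62]


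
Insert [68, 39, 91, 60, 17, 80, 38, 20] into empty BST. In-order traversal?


Insert 68: root
Insert 39: L from 68
Insert 91: R from 68
Insert 60: L from 68 -> R from 39
Insert 17: L from 68 -> L from 39
Insert 80: R from 68 -> L from 91
Insert 38: L from 68 -> L from 39 -> R from 17
Insert 20: L from 68 -> L from 39 -> R from 17 -> L from 38

In-order: [17, 20, 38, 39, 60, 68, 80, 91]


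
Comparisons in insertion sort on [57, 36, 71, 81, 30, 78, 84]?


Algorithm: insertion sort
Input: [57, 36, 71, 81, 30, 78, 84]
Sorted: [30, 36, 57, 71, 78, 81, 84]

10


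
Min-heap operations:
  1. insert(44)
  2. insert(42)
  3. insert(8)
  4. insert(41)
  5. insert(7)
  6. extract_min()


insert(44) -> [44]
insert(42) -> [42, 44]
insert(8) -> [8, 44, 42]
insert(41) -> [8, 41, 42, 44]
insert(7) -> [7, 8, 42, 44, 41]
extract_min()->7, [8, 41, 42, 44]

Final heap: [8, 41, 42, 44]


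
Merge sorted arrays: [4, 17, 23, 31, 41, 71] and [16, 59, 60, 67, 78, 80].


Take 4 from A
Take 16 from B
Take 17 from A
Take 23 from A
Take 31 from A
Take 41 from A
Take 59 from B
Take 60 from B
Take 67 from B
Take 71 from A

Merged: [4, 16, 17, 23, 31, 41, 59, 60, 67, 71, 78, 80]


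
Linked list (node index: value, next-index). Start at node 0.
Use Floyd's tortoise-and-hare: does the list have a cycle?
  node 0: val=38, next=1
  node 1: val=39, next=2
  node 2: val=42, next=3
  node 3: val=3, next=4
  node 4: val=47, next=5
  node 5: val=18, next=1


Floyd's tortoise (slow, +1) and hare (fast, +2):
  init: slow=0, fast=0
  step 1: slow=1, fast=2
  step 2: slow=2, fast=4
  step 3: slow=3, fast=1
  step 4: slow=4, fast=3
  step 5: slow=5, fast=5
  slow == fast at node 5: cycle detected

Cycle: yes


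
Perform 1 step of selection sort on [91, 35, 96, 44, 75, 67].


Initial: [91, 35, 96, 44, 75, 67]
Step 1: min=35 at 1
  Swap: [35, 91, 96, 44, 75, 67]

After 1 step: [35, 91, 96, 44, 75, 67]


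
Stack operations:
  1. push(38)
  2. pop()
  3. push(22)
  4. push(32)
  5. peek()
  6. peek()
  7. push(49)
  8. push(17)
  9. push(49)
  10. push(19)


push(38) -> [38]
pop()->38, []
push(22) -> [22]
push(32) -> [22, 32]
peek()->32
peek()->32
push(49) -> [22, 32, 49]
push(17) -> [22, 32, 49, 17]
push(49) -> [22, 32, 49, 17, 49]
push(19) -> [22, 32, 49, 17, 49, 19]

Final stack: [22, 32, 49, 17, 49, 19]


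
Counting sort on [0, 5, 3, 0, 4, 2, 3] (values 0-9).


Input: [0, 5, 3, 0, 4, 2, 3]
Counts: [2, 0, 1, 2, 1, 1, 0, 0, 0, 0]

Sorted: [0, 0, 2, 3, 3, 4, 5]


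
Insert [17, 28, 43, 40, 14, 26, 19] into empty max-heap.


Insert 17: [17]
Insert 28: [28, 17]
Insert 43: [43, 17, 28]
Insert 40: [43, 40, 28, 17]
Insert 14: [43, 40, 28, 17, 14]
Insert 26: [43, 40, 28, 17, 14, 26]
Insert 19: [43, 40, 28, 17, 14, 26, 19]

Final heap: [43, 40, 28, 17, 14, 26, 19]


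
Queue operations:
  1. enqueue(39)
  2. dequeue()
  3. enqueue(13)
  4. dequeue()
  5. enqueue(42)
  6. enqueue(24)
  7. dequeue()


enqueue(39) -> [39]
dequeue()->39, []
enqueue(13) -> [13]
dequeue()->13, []
enqueue(42) -> [42]
enqueue(24) -> [42, 24]
dequeue()->42, [24]

Final queue: [24]


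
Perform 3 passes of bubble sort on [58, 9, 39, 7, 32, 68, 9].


Initial: [58, 9, 39, 7, 32, 68, 9]
Pass 1: [9, 39, 7, 32, 58, 9, 68] (5 swaps)
Pass 2: [9, 7, 32, 39, 9, 58, 68] (3 swaps)
Pass 3: [7, 9, 32, 9, 39, 58, 68] (2 swaps)

After 3 passes: [7, 9, 32, 9, 39, 58, 68]


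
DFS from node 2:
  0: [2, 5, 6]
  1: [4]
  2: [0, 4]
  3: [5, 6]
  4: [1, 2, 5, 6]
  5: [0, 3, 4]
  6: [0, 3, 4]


Visit 2, push [4, 0]
Visit 0, push [6, 5]
Visit 5, push [4, 3]
Visit 3, push [6]
Visit 6, push [4]
Visit 4, push [1]
Visit 1, push []

DFS order: [2, 0, 5, 3, 6, 4, 1]


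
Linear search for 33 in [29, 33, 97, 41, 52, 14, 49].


i=0: 29!=33
i=1: 33==33 found!

Found at 1, 2 comps


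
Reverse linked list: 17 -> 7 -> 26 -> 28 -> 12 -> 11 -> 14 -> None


Step 1: curr=17, set curr.next=prev(None) | reversed so far: 17
Step 2: curr=7, set curr.next=prev(17) | reversed so far: 7 -> 17
Step 3: curr=26, set curr.next=prev(7) | reversed so far: 26 -> 7 -> 17
Step 4: curr=28, set curr.next=prev(26) | reversed so far: 28 -> 26 -> 7 -> 17
Step 5: curr=12, set curr.next=prev(28) | reversed so far: 12 -> 28 -> 26 -> 7 -> 17
Step 6: curr=11, set curr.next=prev(12) | reversed so far: 11 -> 12 -> 28 -> 26 -> 7 -> 17
Step 7: curr=14, set curr.next=prev(11) | reversed so far: 14 -> 11 -> 12 -> 28 -> 26 -> 7 -> 17

14 -> 11 -> 12 -> 28 -> 26 -> 7 -> 17 -> None


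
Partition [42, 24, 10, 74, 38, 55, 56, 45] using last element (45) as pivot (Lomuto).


Pivot: 45
  42 <= 45: advance i (no swap)
  24 <= 45: advance i (no swap)
  10 <= 45: advance i (no swap)
  38 <= 45: swap -> [42, 24, 10, 38, 74, 55, 56, 45]
Place pivot at 4: [42, 24, 10, 38, 45, 55, 56, 74]

Partitioned: [42, 24, 10, 38, 45, 55, 56, 74]


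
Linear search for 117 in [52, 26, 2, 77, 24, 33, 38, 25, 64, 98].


i=0: 52!=117
i=1: 26!=117
i=2: 2!=117
i=3: 77!=117
i=4: 24!=117
i=5: 33!=117
i=6: 38!=117
i=7: 25!=117
i=8: 64!=117
i=9: 98!=117

Not found, 10 comps


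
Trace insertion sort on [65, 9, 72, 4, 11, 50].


Initial: [65, 9, 72, 4, 11, 50]
Insert 9: [9, 65, 72, 4, 11, 50]
Insert 72: [9, 65, 72, 4, 11, 50]
Insert 4: [4, 9, 65, 72, 11, 50]
Insert 11: [4, 9, 11, 65, 72, 50]
Insert 50: [4, 9, 11, 50, 65, 72]

Sorted: [4, 9, 11, 50, 65, 72]


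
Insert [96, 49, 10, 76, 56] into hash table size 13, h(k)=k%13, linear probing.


Insert 96: h=5 -> slot 5
Insert 49: h=10 -> slot 10
Insert 10: h=10, 1 probes -> slot 11
Insert 76: h=11, 1 probes -> slot 12
Insert 56: h=4 -> slot 4

Table: [None, None, None, None, 56, 96, None, None, None, None, 49, 10, 76]


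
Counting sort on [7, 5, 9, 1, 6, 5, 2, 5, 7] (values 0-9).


Input: [7, 5, 9, 1, 6, 5, 2, 5, 7]
Counts: [0, 1, 1, 0, 0, 3, 1, 2, 0, 1]

Sorted: [1, 2, 5, 5, 5, 6, 7, 7, 9]


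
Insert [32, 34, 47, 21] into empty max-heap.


Insert 32: [32]
Insert 34: [34, 32]
Insert 47: [47, 32, 34]
Insert 21: [47, 32, 34, 21]

Final heap: [47, 32, 34, 21]


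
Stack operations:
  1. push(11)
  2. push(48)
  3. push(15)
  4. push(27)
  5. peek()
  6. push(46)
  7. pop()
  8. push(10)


push(11) -> [11]
push(48) -> [11, 48]
push(15) -> [11, 48, 15]
push(27) -> [11, 48, 15, 27]
peek()->27
push(46) -> [11, 48, 15, 27, 46]
pop()->46, [11, 48, 15, 27]
push(10) -> [11, 48, 15, 27, 10]

Final stack: [11, 48, 15, 27, 10]


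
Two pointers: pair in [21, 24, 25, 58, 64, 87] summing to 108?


lo=0(21)+hi=5(87)=108

Yes: 21+87=108


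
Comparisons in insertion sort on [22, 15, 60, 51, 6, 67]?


Algorithm: insertion sort
Input: [22, 15, 60, 51, 6, 67]
Sorted: [6, 15, 22, 51, 60, 67]

9


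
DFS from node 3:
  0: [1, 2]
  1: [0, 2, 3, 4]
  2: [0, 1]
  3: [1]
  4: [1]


Visit 3, push [1]
Visit 1, push [4, 2, 0]
Visit 0, push [2]
Visit 2, push []
Visit 4, push []

DFS order: [3, 1, 0, 2, 4]


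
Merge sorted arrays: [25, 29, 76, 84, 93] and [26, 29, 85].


Take 25 from A
Take 26 from B
Take 29 from A
Take 29 from B
Take 76 from A
Take 84 from A
Take 85 from B

Merged: [25, 26, 29, 29, 76, 84, 85, 93]


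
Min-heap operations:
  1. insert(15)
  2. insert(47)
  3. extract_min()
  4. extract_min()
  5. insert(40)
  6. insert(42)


insert(15) -> [15]
insert(47) -> [15, 47]
extract_min()->15, [47]
extract_min()->47, []
insert(40) -> [40]
insert(42) -> [40, 42]

Final heap: [40, 42]


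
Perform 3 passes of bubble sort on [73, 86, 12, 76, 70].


Initial: [73, 86, 12, 76, 70]
Pass 1: [73, 12, 76, 70, 86] (3 swaps)
Pass 2: [12, 73, 70, 76, 86] (2 swaps)
Pass 3: [12, 70, 73, 76, 86] (1 swaps)

After 3 passes: [12, 70, 73, 76, 86]


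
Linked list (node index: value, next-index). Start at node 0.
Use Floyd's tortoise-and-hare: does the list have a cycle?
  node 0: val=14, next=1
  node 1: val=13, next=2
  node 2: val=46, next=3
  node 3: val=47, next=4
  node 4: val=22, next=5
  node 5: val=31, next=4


Floyd's tortoise (slow, +1) and hare (fast, +2):
  init: slow=0, fast=0
  step 1: slow=1, fast=2
  step 2: slow=2, fast=4
  step 3: slow=3, fast=4
  step 4: slow=4, fast=4
  slow == fast at node 4: cycle detected

Cycle: yes


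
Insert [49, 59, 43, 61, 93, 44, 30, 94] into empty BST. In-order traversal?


Insert 49: root
Insert 59: R from 49
Insert 43: L from 49
Insert 61: R from 49 -> R from 59
Insert 93: R from 49 -> R from 59 -> R from 61
Insert 44: L from 49 -> R from 43
Insert 30: L from 49 -> L from 43
Insert 94: R from 49 -> R from 59 -> R from 61 -> R from 93

In-order: [30, 43, 44, 49, 59, 61, 93, 94]


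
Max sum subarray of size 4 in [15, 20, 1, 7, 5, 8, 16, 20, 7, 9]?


[0:4]: 43
[1:5]: 33
[2:6]: 21
[3:7]: 36
[4:8]: 49
[5:9]: 51
[6:10]: 52

Max: 52 at [6:10]


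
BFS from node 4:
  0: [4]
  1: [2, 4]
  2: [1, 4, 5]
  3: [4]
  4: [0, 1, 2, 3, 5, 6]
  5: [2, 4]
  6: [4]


Visit 4, enqueue [0, 1, 2, 3, 5, 6]
Visit 0, enqueue []
Visit 1, enqueue []
Visit 2, enqueue []
Visit 3, enqueue []
Visit 5, enqueue []
Visit 6, enqueue []

BFS order: [4, 0, 1, 2, 3, 5, 6]


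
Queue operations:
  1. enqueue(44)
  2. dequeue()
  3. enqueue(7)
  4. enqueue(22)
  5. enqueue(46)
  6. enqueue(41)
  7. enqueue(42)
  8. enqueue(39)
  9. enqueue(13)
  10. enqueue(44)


enqueue(44) -> [44]
dequeue()->44, []
enqueue(7) -> [7]
enqueue(22) -> [7, 22]
enqueue(46) -> [7, 22, 46]
enqueue(41) -> [7, 22, 46, 41]
enqueue(42) -> [7, 22, 46, 41, 42]
enqueue(39) -> [7, 22, 46, 41, 42, 39]
enqueue(13) -> [7, 22, 46, 41, 42, 39, 13]
enqueue(44) -> [7, 22, 46, 41, 42, 39, 13, 44]

Final queue: [7, 22, 46, 41, 42, 39, 13, 44]


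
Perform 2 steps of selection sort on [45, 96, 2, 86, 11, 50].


Initial: [45, 96, 2, 86, 11, 50]
Step 1: min=2 at 2
  Swap: [2, 96, 45, 86, 11, 50]
Step 2: min=11 at 4
  Swap: [2, 11, 45, 86, 96, 50]

After 2 steps: [2, 11, 45, 86, 96, 50]


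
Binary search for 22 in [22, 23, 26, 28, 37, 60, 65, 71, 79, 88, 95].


Step 1: lo=0, hi=10, mid=5, val=60
Step 2: lo=0, hi=4, mid=2, val=26
Step 3: lo=0, hi=1, mid=0, val=22

Found at index 0


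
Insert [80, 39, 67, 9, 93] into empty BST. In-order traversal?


Insert 80: root
Insert 39: L from 80
Insert 67: L from 80 -> R from 39
Insert 9: L from 80 -> L from 39
Insert 93: R from 80

In-order: [9, 39, 67, 80, 93]


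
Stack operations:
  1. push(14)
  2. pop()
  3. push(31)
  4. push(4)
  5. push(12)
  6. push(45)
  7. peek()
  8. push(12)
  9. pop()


push(14) -> [14]
pop()->14, []
push(31) -> [31]
push(4) -> [31, 4]
push(12) -> [31, 4, 12]
push(45) -> [31, 4, 12, 45]
peek()->45
push(12) -> [31, 4, 12, 45, 12]
pop()->12, [31, 4, 12, 45]

Final stack: [31, 4, 12, 45]


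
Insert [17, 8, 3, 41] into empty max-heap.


Insert 17: [17]
Insert 8: [17, 8]
Insert 3: [17, 8, 3]
Insert 41: [41, 17, 3, 8]

Final heap: [41, 17, 3, 8]


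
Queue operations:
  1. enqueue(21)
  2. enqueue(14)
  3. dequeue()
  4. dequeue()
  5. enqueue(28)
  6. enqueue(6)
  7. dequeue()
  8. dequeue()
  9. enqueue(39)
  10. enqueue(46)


enqueue(21) -> [21]
enqueue(14) -> [21, 14]
dequeue()->21, [14]
dequeue()->14, []
enqueue(28) -> [28]
enqueue(6) -> [28, 6]
dequeue()->28, [6]
dequeue()->6, []
enqueue(39) -> [39]
enqueue(46) -> [39, 46]

Final queue: [39, 46]


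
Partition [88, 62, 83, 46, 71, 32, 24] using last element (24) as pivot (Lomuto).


Pivot: 24
Place pivot at 0: [24, 62, 83, 46, 71, 32, 88]

Partitioned: [24, 62, 83, 46, 71, 32, 88]


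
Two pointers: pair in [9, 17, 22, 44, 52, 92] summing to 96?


lo=0(9)+hi=5(92)=101
lo=0(9)+hi=4(52)=61
lo=1(17)+hi=4(52)=69
lo=2(22)+hi=4(52)=74
lo=3(44)+hi=4(52)=96

Yes: 44+52=96


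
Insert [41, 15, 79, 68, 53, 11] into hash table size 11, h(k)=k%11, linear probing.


Insert 41: h=8 -> slot 8
Insert 15: h=4 -> slot 4
Insert 79: h=2 -> slot 2
Insert 68: h=2, 1 probes -> slot 3
Insert 53: h=9 -> slot 9
Insert 11: h=0 -> slot 0

Table: [11, None, 79, 68, 15, None, None, None, 41, 53, None]


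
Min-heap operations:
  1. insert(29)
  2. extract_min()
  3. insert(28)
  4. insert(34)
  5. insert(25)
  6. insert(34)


insert(29) -> [29]
extract_min()->29, []
insert(28) -> [28]
insert(34) -> [28, 34]
insert(25) -> [25, 34, 28]
insert(34) -> [25, 34, 28, 34]

Final heap: [25, 34, 28, 34]


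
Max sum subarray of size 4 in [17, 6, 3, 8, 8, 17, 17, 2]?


[0:4]: 34
[1:5]: 25
[2:6]: 36
[3:7]: 50
[4:8]: 44

Max: 50 at [3:7]


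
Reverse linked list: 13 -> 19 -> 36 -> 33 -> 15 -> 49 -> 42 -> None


Step 1: curr=13, set curr.next=prev(None) | reversed so far: 13
Step 2: curr=19, set curr.next=prev(13) | reversed so far: 19 -> 13
Step 3: curr=36, set curr.next=prev(19) | reversed so far: 36 -> 19 -> 13
Step 4: curr=33, set curr.next=prev(36) | reversed so far: 33 -> 36 -> 19 -> 13
Step 5: curr=15, set curr.next=prev(33) | reversed so far: 15 -> 33 -> 36 -> 19 -> 13
Step 6: curr=49, set curr.next=prev(15) | reversed so far: 49 -> 15 -> 33 -> 36 -> 19 -> 13
Step 7: curr=42, set curr.next=prev(49) | reversed so far: 42 -> 49 -> 15 -> 33 -> 36 -> 19 -> 13

42 -> 49 -> 15 -> 33 -> 36 -> 19 -> 13 -> None


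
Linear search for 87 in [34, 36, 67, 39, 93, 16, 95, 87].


i=0: 34!=87
i=1: 36!=87
i=2: 67!=87
i=3: 39!=87
i=4: 93!=87
i=5: 16!=87
i=6: 95!=87
i=7: 87==87 found!

Found at 7, 8 comps


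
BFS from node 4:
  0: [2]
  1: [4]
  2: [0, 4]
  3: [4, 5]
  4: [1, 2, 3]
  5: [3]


Visit 4, enqueue [1, 2, 3]
Visit 1, enqueue []
Visit 2, enqueue [0]
Visit 3, enqueue [5]
Visit 0, enqueue []
Visit 5, enqueue []

BFS order: [4, 1, 2, 3, 0, 5]


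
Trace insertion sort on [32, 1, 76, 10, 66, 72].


Initial: [32, 1, 76, 10, 66, 72]
Insert 1: [1, 32, 76, 10, 66, 72]
Insert 76: [1, 32, 76, 10, 66, 72]
Insert 10: [1, 10, 32, 76, 66, 72]
Insert 66: [1, 10, 32, 66, 76, 72]
Insert 72: [1, 10, 32, 66, 72, 76]

Sorted: [1, 10, 32, 66, 72, 76]


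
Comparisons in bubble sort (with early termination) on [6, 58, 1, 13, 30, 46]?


Algorithm: bubble sort (with early termination)
Input: [6, 58, 1, 13, 30, 46]
Sorted: [1, 6, 13, 30, 46, 58]

12


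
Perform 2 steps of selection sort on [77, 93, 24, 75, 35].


Initial: [77, 93, 24, 75, 35]
Step 1: min=24 at 2
  Swap: [24, 93, 77, 75, 35]
Step 2: min=35 at 4
  Swap: [24, 35, 77, 75, 93]

After 2 steps: [24, 35, 77, 75, 93]


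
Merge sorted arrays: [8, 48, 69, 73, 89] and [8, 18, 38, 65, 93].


Take 8 from A
Take 8 from B
Take 18 from B
Take 38 from B
Take 48 from A
Take 65 from B
Take 69 from A
Take 73 from A
Take 89 from A

Merged: [8, 8, 18, 38, 48, 65, 69, 73, 89, 93]


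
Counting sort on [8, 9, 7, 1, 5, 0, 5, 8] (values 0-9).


Input: [8, 9, 7, 1, 5, 0, 5, 8]
Counts: [1, 1, 0, 0, 0, 2, 0, 1, 2, 1]

Sorted: [0, 1, 5, 5, 7, 8, 8, 9]


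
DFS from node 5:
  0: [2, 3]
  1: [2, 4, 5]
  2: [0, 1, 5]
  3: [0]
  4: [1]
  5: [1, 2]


Visit 5, push [2, 1]
Visit 1, push [4, 2]
Visit 2, push [0]
Visit 0, push [3]
Visit 3, push []
Visit 4, push []

DFS order: [5, 1, 2, 0, 3, 4]


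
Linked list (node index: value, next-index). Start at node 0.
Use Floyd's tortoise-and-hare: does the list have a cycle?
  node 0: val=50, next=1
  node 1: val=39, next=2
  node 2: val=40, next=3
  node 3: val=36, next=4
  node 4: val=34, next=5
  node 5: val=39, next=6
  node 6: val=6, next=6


Floyd's tortoise (slow, +1) and hare (fast, +2):
  init: slow=0, fast=0
  step 1: slow=1, fast=2
  step 2: slow=2, fast=4
  step 3: slow=3, fast=6
  step 4: slow=4, fast=6
  step 5: slow=5, fast=6
  step 6: slow=6, fast=6
  slow == fast at node 6: cycle detected

Cycle: yes


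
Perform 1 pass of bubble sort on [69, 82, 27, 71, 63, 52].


Initial: [69, 82, 27, 71, 63, 52]
Pass 1: [69, 27, 71, 63, 52, 82] (4 swaps)

After 1 pass: [69, 27, 71, 63, 52, 82]


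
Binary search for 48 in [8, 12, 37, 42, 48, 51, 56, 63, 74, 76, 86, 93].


Step 1: lo=0, hi=11, mid=5, val=51
Step 2: lo=0, hi=4, mid=2, val=37
Step 3: lo=3, hi=4, mid=3, val=42
Step 4: lo=4, hi=4, mid=4, val=48

Found at index 4


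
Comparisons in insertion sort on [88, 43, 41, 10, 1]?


Algorithm: insertion sort
Input: [88, 43, 41, 10, 1]
Sorted: [1, 10, 41, 43, 88]

10


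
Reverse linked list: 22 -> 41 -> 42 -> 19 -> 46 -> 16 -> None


Step 1: curr=22, set curr.next=prev(None) | reversed so far: 22
Step 2: curr=41, set curr.next=prev(22) | reversed so far: 41 -> 22
Step 3: curr=42, set curr.next=prev(41) | reversed so far: 42 -> 41 -> 22
Step 4: curr=19, set curr.next=prev(42) | reversed so far: 19 -> 42 -> 41 -> 22
Step 5: curr=46, set curr.next=prev(19) | reversed so far: 46 -> 19 -> 42 -> 41 -> 22
Step 6: curr=16, set curr.next=prev(46) | reversed so far: 16 -> 46 -> 19 -> 42 -> 41 -> 22

16 -> 46 -> 19 -> 42 -> 41 -> 22 -> None


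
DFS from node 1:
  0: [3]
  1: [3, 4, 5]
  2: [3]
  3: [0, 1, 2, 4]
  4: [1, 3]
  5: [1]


Visit 1, push [5, 4, 3]
Visit 3, push [4, 2, 0]
Visit 0, push []
Visit 2, push []
Visit 4, push []
Visit 5, push []

DFS order: [1, 3, 0, 2, 4, 5]


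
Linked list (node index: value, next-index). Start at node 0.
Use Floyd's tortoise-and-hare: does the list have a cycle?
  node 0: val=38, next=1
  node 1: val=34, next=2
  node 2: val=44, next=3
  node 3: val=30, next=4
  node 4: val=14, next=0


Floyd's tortoise (slow, +1) and hare (fast, +2):
  init: slow=0, fast=0
  step 1: slow=1, fast=2
  step 2: slow=2, fast=4
  step 3: slow=3, fast=1
  step 4: slow=4, fast=3
  step 5: slow=0, fast=0
  slow == fast at node 0: cycle detected

Cycle: yes


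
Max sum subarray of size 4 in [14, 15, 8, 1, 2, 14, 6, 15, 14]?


[0:4]: 38
[1:5]: 26
[2:6]: 25
[3:7]: 23
[4:8]: 37
[5:9]: 49

Max: 49 at [5:9]


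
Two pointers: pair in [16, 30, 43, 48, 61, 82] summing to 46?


lo=0(16)+hi=5(82)=98
lo=0(16)+hi=4(61)=77
lo=0(16)+hi=3(48)=64
lo=0(16)+hi=2(43)=59
lo=0(16)+hi=1(30)=46

Yes: 16+30=46


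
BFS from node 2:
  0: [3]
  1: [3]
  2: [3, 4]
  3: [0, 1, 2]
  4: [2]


Visit 2, enqueue [3, 4]
Visit 3, enqueue [0, 1]
Visit 4, enqueue []
Visit 0, enqueue []
Visit 1, enqueue []

BFS order: [2, 3, 4, 0, 1]


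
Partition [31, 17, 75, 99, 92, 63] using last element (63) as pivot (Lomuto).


Pivot: 63
  31 <= 63: advance i (no swap)
  17 <= 63: advance i (no swap)
Place pivot at 2: [31, 17, 63, 99, 92, 75]

Partitioned: [31, 17, 63, 99, 92, 75]


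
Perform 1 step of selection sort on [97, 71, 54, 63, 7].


Initial: [97, 71, 54, 63, 7]
Step 1: min=7 at 4
  Swap: [7, 71, 54, 63, 97]

After 1 step: [7, 71, 54, 63, 97]


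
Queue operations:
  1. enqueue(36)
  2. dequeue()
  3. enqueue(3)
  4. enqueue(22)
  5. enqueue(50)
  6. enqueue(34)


enqueue(36) -> [36]
dequeue()->36, []
enqueue(3) -> [3]
enqueue(22) -> [3, 22]
enqueue(50) -> [3, 22, 50]
enqueue(34) -> [3, 22, 50, 34]

Final queue: [3, 22, 50, 34]


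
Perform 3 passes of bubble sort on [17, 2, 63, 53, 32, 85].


Initial: [17, 2, 63, 53, 32, 85]
Pass 1: [2, 17, 53, 32, 63, 85] (3 swaps)
Pass 2: [2, 17, 32, 53, 63, 85] (1 swaps)
Pass 3: [2, 17, 32, 53, 63, 85] (0 swaps)

After 3 passes: [2, 17, 32, 53, 63, 85]


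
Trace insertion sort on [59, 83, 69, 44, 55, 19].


Initial: [59, 83, 69, 44, 55, 19]
Insert 83: [59, 83, 69, 44, 55, 19]
Insert 69: [59, 69, 83, 44, 55, 19]
Insert 44: [44, 59, 69, 83, 55, 19]
Insert 55: [44, 55, 59, 69, 83, 19]
Insert 19: [19, 44, 55, 59, 69, 83]

Sorted: [19, 44, 55, 59, 69, 83]


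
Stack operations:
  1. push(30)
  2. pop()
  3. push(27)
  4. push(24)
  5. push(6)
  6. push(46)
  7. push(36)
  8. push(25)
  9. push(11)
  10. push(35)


push(30) -> [30]
pop()->30, []
push(27) -> [27]
push(24) -> [27, 24]
push(6) -> [27, 24, 6]
push(46) -> [27, 24, 6, 46]
push(36) -> [27, 24, 6, 46, 36]
push(25) -> [27, 24, 6, 46, 36, 25]
push(11) -> [27, 24, 6, 46, 36, 25, 11]
push(35) -> [27, 24, 6, 46, 36, 25, 11, 35]

Final stack: [27, 24, 6, 46, 36, 25, 11, 35]


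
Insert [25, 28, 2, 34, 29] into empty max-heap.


Insert 25: [25]
Insert 28: [28, 25]
Insert 2: [28, 25, 2]
Insert 34: [34, 28, 2, 25]
Insert 29: [34, 29, 2, 25, 28]

Final heap: [34, 29, 2, 25, 28]


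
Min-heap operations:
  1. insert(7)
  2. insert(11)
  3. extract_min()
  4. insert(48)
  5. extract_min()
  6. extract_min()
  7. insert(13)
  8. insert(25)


insert(7) -> [7]
insert(11) -> [7, 11]
extract_min()->7, [11]
insert(48) -> [11, 48]
extract_min()->11, [48]
extract_min()->48, []
insert(13) -> [13]
insert(25) -> [13, 25]

Final heap: [13, 25]


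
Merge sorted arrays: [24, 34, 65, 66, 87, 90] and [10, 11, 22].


Take 10 from B
Take 11 from B
Take 22 from B

Merged: [10, 11, 22, 24, 34, 65, 66, 87, 90]


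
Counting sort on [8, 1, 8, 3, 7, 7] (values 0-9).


Input: [8, 1, 8, 3, 7, 7]
Counts: [0, 1, 0, 1, 0, 0, 0, 2, 2, 0]

Sorted: [1, 3, 7, 7, 8, 8]


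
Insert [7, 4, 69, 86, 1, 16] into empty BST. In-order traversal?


Insert 7: root
Insert 4: L from 7
Insert 69: R from 7
Insert 86: R from 7 -> R from 69
Insert 1: L from 7 -> L from 4
Insert 16: R from 7 -> L from 69

In-order: [1, 4, 7, 16, 69, 86]


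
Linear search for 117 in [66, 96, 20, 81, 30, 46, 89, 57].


i=0: 66!=117
i=1: 96!=117
i=2: 20!=117
i=3: 81!=117
i=4: 30!=117
i=5: 46!=117
i=6: 89!=117
i=7: 57!=117

Not found, 8 comps


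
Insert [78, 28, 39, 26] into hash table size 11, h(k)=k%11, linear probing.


Insert 78: h=1 -> slot 1
Insert 28: h=6 -> slot 6
Insert 39: h=6, 1 probes -> slot 7
Insert 26: h=4 -> slot 4

Table: [None, 78, None, None, 26, None, 28, 39, None, None, None]


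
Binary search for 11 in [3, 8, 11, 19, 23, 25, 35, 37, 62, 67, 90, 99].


Step 1: lo=0, hi=11, mid=5, val=25
Step 2: lo=0, hi=4, mid=2, val=11

Found at index 2


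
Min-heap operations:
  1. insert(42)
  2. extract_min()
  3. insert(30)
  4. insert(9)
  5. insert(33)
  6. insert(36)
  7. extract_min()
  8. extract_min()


insert(42) -> [42]
extract_min()->42, []
insert(30) -> [30]
insert(9) -> [9, 30]
insert(33) -> [9, 30, 33]
insert(36) -> [9, 30, 33, 36]
extract_min()->9, [30, 36, 33]
extract_min()->30, [33, 36]

Final heap: [33, 36]


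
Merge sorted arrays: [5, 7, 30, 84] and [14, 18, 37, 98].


Take 5 from A
Take 7 from A
Take 14 from B
Take 18 from B
Take 30 from A
Take 37 from B
Take 84 from A

Merged: [5, 7, 14, 18, 30, 37, 84, 98]


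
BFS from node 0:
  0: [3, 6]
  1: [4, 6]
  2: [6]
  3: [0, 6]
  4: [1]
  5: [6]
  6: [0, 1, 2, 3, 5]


Visit 0, enqueue [3, 6]
Visit 3, enqueue []
Visit 6, enqueue [1, 2, 5]
Visit 1, enqueue [4]
Visit 2, enqueue []
Visit 5, enqueue []
Visit 4, enqueue []

BFS order: [0, 3, 6, 1, 2, 5, 4]


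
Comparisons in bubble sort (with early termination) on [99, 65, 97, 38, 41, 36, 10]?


Algorithm: bubble sort (with early termination)
Input: [99, 65, 97, 38, 41, 36, 10]
Sorted: [10, 36, 38, 41, 65, 97, 99]

21


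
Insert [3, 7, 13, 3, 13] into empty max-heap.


Insert 3: [3]
Insert 7: [7, 3]
Insert 13: [13, 3, 7]
Insert 3: [13, 3, 7, 3]
Insert 13: [13, 13, 7, 3, 3]

Final heap: [13, 13, 7, 3, 3]


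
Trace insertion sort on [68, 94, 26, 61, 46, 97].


Initial: [68, 94, 26, 61, 46, 97]
Insert 94: [68, 94, 26, 61, 46, 97]
Insert 26: [26, 68, 94, 61, 46, 97]
Insert 61: [26, 61, 68, 94, 46, 97]
Insert 46: [26, 46, 61, 68, 94, 97]
Insert 97: [26, 46, 61, 68, 94, 97]

Sorted: [26, 46, 61, 68, 94, 97]


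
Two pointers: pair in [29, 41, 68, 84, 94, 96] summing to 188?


lo=0(29)+hi=5(96)=125
lo=1(41)+hi=5(96)=137
lo=2(68)+hi=5(96)=164
lo=3(84)+hi=5(96)=180
lo=4(94)+hi=5(96)=190

No pair found


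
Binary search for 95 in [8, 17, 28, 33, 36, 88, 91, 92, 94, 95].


Step 1: lo=0, hi=9, mid=4, val=36
Step 2: lo=5, hi=9, mid=7, val=92
Step 3: lo=8, hi=9, mid=8, val=94
Step 4: lo=9, hi=9, mid=9, val=95

Found at index 9


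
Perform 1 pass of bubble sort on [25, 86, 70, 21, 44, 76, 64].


Initial: [25, 86, 70, 21, 44, 76, 64]
Pass 1: [25, 70, 21, 44, 76, 64, 86] (5 swaps)

After 1 pass: [25, 70, 21, 44, 76, 64, 86]


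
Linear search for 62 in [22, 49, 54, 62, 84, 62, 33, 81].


i=0: 22!=62
i=1: 49!=62
i=2: 54!=62
i=3: 62==62 found!

Found at 3, 4 comps


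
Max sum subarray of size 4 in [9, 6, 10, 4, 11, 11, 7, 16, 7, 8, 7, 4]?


[0:4]: 29
[1:5]: 31
[2:6]: 36
[3:7]: 33
[4:8]: 45
[5:9]: 41
[6:10]: 38
[7:11]: 38
[8:12]: 26

Max: 45 at [4:8]


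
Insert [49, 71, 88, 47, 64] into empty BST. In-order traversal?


Insert 49: root
Insert 71: R from 49
Insert 88: R from 49 -> R from 71
Insert 47: L from 49
Insert 64: R from 49 -> L from 71

In-order: [47, 49, 64, 71, 88]


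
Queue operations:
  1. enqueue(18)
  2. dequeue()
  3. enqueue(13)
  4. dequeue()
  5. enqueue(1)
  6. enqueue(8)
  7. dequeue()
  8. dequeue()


enqueue(18) -> [18]
dequeue()->18, []
enqueue(13) -> [13]
dequeue()->13, []
enqueue(1) -> [1]
enqueue(8) -> [1, 8]
dequeue()->1, [8]
dequeue()->8, []

Final queue: []


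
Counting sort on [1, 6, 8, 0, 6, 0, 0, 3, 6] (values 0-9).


Input: [1, 6, 8, 0, 6, 0, 0, 3, 6]
Counts: [3, 1, 0, 1, 0, 0, 3, 0, 1, 0]

Sorted: [0, 0, 0, 1, 3, 6, 6, 6, 8]


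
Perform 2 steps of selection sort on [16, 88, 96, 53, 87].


Initial: [16, 88, 96, 53, 87]
Step 1: min=16 at 0
  Swap: [16, 88, 96, 53, 87]
Step 2: min=53 at 3
  Swap: [16, 53, 96, 88, 87]

After 2 steps: [16, 53, 96, 88, 87]


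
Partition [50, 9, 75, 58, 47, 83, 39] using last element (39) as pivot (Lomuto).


Pivot: 39
  9 <= 39: swap -> [9, 50, 75, 58, 47, 83, 39]
Place pivot at 1: [9, 39, 75, 58, 47, 83, 50]

Partitioned: [9, 39, 75, 58, 47, 83, 50]


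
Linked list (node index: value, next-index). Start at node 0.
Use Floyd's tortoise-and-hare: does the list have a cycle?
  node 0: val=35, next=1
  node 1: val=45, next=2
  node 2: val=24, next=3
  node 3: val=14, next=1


Floyd's tortoise (slow, +1) and hare (fast, +2):
  init: slow=0, fast=0
  step 1: slow=1, fast=2
  step 2: slow=2, fast=1
  step 3: slow=3, fast=3
  slow == fast at node 3: cycle detected

Cycle: yes


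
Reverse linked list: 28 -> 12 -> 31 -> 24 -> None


Step 1: curr=28, set curr.next=prev(None) | reversed so far: 28
Step 2: curr=12, set curr.next=prev(28) | reversed so far: 12 -> 28
Step 3: curr=31, set curr.next=prev(12) | reversed so far: 31 -> 12 -> 28
Step 4: curr=24, set curr.next=prev(31) | reversed so far: 24 -> 31 -> 12 -> 28

24 -> 31 -> 12 -> 28 -> None


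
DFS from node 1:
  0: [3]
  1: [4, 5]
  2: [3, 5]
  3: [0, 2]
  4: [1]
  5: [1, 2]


Visit 1, push [5, 4]
Visit 4, push []
Visit 5, push [2]
Visit 2, push [3]
Visit 3, push [0]
Visit 0, push []

DFS order: [1, 4, 5, 2, 3, 0]


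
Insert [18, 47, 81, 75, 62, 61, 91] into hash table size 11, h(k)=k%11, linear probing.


Insert 18: h=7 -> slot 7
Insert 47: h=3 -> slot 3
Insert 81: h=4 -> slot 4
Insert 75: h=9 -> slot 9
Insert 62: h=7, 1 probes -> slot 8
Insert 61: h=6 -> slot 6
Insert 91: h=3, 2 probes -> slot 5

Table: [None, None, None, 47, 81, 91, 61, 18, 62, 75, None]


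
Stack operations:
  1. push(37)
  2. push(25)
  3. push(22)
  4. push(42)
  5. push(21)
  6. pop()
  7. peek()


push(37) -> [37]
push(25) -> [37, 25]
push(22) -> [37, 25, 22]
push(42) -> [37, 25, 22, 42]
push(21) -> [37, 25, 22, 42, 21]
pop()->21, [37, 25, 22, 42]
peek()->42

Final stack: [37, 25, 22, 42]


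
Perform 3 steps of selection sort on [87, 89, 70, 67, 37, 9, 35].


Initial: [87, 89, 70, 67, 37, 9, 35]
Step 1: min=9 at 5
  Swap: [9, 89, 70, 67, 37, 87, 35]
Step 2: min=35 at 6
  Swap: [9, 35, 70, 67, 37, 87, 89]
Step 3: min=37 at 4
  Swap: [9, 35, 37, 67, 70, 87, 89]

After 3 steps: [9, 35, 37, 67, 70, 87, 89]


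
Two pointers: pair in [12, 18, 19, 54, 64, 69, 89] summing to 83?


lo=0(12)+hi=6(89)=101
lo=0(12)+hi=5(69)=81
lo=1(18)+hi=5(69)=87
lo=1(18)+hi=4(64)=82
lo=2(19)+hi=4(64)=83

Yes: 19+64=83


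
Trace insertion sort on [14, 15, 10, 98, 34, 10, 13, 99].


Initial: [14, 15, 10, 98, 34, 10, 13, 99]
Insert 15: [14, 15, 10, 98, 34, 10, 13, 99]
Insert 10: [10, 14, 15, 98, 34, 10, 13, 99]
Insert 98: [10, 14, 15, 98, 34, 10, 13, 99]
Insert 34: [10, 14, 15, 34, 98, 10, 13, 99]
Insert 10: [10, 10, 14, 15, 34, 98, 13, 99]
Insert 13: [10, 10, 13, 14, 15, 34, 98, 99]
Insert 99: [10, 10, 13, 14, 15, 34, 98, 99]

Sorted: [10, 10, 13, 14, 15, 34, 98, 99]


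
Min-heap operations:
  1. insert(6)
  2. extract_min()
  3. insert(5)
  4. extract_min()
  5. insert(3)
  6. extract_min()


insert(6) -> [6]
extract_min()->6, []
insert(5) -> [5]
extract_min()->5, []
insert(3) -> [3]
extract_min()->3, []

Final heap: []
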